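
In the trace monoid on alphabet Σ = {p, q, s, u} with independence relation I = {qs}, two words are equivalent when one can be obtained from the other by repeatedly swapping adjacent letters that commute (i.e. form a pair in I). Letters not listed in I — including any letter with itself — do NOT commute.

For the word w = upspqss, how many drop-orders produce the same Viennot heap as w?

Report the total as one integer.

3

piece 0:u — minimal
piece 1:p rests on {0:u}
piece 2:s rests on {1:p}
piece 3:p rests on {2:s}
piece 4:q rests on {3:p}
piece 5:s rests on {3:p}
piece 6:s rests on {5:s}
minimal pieces: {0:u}
ways to finish when only these pieces remain (= sum over removing one remaining piece with nothing left below it):
  1 left: {4}→1  {6}→1
  2 left: {4,6}→2  {5,6}→1
  3 left: {4,5,6}→3
  4 left: {3,4,5,6}→3
  5 left: {2,3,4,5,6}→3
  placing 0:u first → 3 extensions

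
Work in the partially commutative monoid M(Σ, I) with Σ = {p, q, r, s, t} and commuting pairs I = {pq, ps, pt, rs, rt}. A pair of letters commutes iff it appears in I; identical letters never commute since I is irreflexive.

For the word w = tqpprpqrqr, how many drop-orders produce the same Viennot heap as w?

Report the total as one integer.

12

0(t) covers ∅
1(q) covers 0:t
2(p) covers ∅
3(p) covers 2:p
4(r) covers 1:q, 3:p
5(p) covers 4:r
6(q) covers 4:r
7(r) covers 5:p, 6:q
8(q) covers 7:r
9(r) covers 8:q
floor of heap: 0:t, 2:p
completions by unplaced set U, small U first (add the entries for U minus each lowest piece of U):
  |U|=1: {9}:1
  |U|=2: {8,9}:1
  |U|=3: {7,8,9}:1
  |U|=4: {5,7,8,9}:1  {6,7,8,9}:1
  |U|=5: {5,6,7,8,9}:2
  |U|=6: {4,5,6,7,8,9}:2
  |U|=7: {1,4,5,6,7,8,9}:2  {3,4,5,6,7,8,9}:2
  |U|=8: {0,1,4,5,6,7,8,9}:2  {1,3,4,5,6,7,8,9}:4  {2,3,4,5,6,7,8,9}:2
  start at 0(t): 6
  start at 2(p): 6
sum over floor = 12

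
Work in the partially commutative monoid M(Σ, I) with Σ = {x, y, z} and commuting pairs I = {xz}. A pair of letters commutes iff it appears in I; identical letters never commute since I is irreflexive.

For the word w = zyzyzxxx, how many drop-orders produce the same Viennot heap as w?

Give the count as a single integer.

4

#0=z has no predecessor
#1=y depends on [0:z]
#2=z depends on [1:y]
#3=y depends on [2:z]
#4=z depends on [3:y]
#5=x depends on [3:y]
#6=x depends on [5:x]
#7=x depends on [6:x]
sources: [0:z]
N(rest) = Σ N(rest − s) over sources s of rest; N(one piece) = 1:
  size 1 → [4]=1  [7]=1
  size 2 → [4,7]=2  [6,7]=1
  size 3 → [4,6,7]=3  [5,6,7]=1
  size 4 → [4,5,6,7]=4
  size 5 → [3,4,5,6,7]=4
  size 6 → [2,3,4,5,6,7]=4
  first=0(z) contributes 4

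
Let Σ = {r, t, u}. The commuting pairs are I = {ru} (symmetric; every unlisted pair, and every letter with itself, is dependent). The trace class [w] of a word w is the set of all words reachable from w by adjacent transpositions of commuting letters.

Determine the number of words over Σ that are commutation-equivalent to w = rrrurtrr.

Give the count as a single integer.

piece 0:r — minimal
piece 1:r rests on {0:r}
piece 2:r rests on {1:r}
piece 3:u — minimal
piece 4:r rests on {2:r}
piece 5:t rests on {3:u, 4:r}
piece 6:r rests on {5:t}
piece 7:r rests on {6:r}
minimal pieces: {0:r, 3:u}
ways to finish when only these pieces remain (= sum over removing one remaining piece with nothing left below it):
  1 left: {7}→1
  2 left: {6,7}→1
  3 left: {5,6,7}→1
  4 left: {3,5,6,7}→1  {4,5,6,7}→1
  5 left: {2,4,5,6,7}→1  {3,4,5,6,7}→2
  6 left: {1,2,4,5,6,7}→1  {2,3,4,5,6,7}→3
  placing 0:r first → 4 extensions
  placing 3:u first → 1 extensions
total linear extensions = 5

5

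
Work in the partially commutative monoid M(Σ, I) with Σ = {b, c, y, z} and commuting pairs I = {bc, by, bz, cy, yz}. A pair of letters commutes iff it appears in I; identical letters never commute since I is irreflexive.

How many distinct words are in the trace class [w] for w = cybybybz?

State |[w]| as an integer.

#0=c has no predecessor
#1=y has no predecessor
#2=b has no predecessor
#3=y depends on [1:y]
#4=b depends on [2:b]
#5=y depends on [3:y]
#6=b depends on [4:b]
#7=z depends on [0:c]
sources: [0:c, 1:y, 2:b]
N(rest) = Σ N(rest − s) over sources s of rest; N(one piece) = 1:
  size 1 → [5]=1  [6]=1  [7]=1
  size 2 → [0,7]=1  [3,5]=1  [4,6]=1  [5,6]=2  [5,7]=2  [6,7]=2
  size 3 → [0,5,7]=3  [0,6,7]=3  [1,3,5]=1  [2,4,6]=1  [3,5,6]=3  [3,5,7]=3  [4,5,6]=3  [4,6,7]=3  [5,6,7]=6
  size 4 → [0,3,5,7]=6  [0,4,6,7]=6  [0,5,6,7]=12  [1,3,5,6]=4  [1,3,5,7]=4  [2,4,5,6]=4  [2,4,6,7]=4  [3,4,5,6]=6  [3,5,6,7]=12  [4,5,6,7]=12
  size 5 → [0,1,3,5,7]=10  [0,2,4,6,7]=10  [0,3,5,6,7]=30  [0,4,5,6,7]=30  [1,3,4,5,6]=10  [1,3,5,6,7]=20  [2,3,4,5,6]=10  [2,4,5,6,7]=20  [3,4,5,6,7]=30
  size 6 → [0,1,3,5,6,7]=60  [0,2,4,5,6,7]=60  [0,3,4,5,6,7]=90  [1,2,3,4,5,6]=20  [1,3,4,5,6,7]=60  [2,3,4,5,6,7]=60
  first=0(c) contributes 140
  first=1(y) contributes 210
  first=2(b) contributes 210
|[w]| = 560

560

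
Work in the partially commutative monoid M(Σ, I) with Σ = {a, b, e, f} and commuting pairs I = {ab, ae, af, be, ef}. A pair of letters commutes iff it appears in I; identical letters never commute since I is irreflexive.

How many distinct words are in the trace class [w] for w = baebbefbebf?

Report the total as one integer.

1320

0(b) covers ∅
1(a) covers ∅
2(e) covers ∅
3(b) covers 0:b
4(b) covers 3:b
5(e) covers 2:e
6(f) covers 4:b
7(b) covers 6:f
8(e) covers 5:e
9(b) covers 7:b
10(f) covers 9:b
floor of heap: 0:b, 1:a, 2:e
completions by unplaced set U, small U first (add the entries for U minus each lowest piece of U):
  |U|=1: {1}:1  {8}:1  {10}:1
  |U|=2: {1,8}:2  {1,10}:2  {5,8}:1  {8,10}:2  {9,10}:1
  |U|=3: {1,5,8}:3  {1,8,10}:6  {1,9,10}:3  {2,5,8}:1  {5,8,10}:3  {7,9,10}:1  {8,9,10}:3
  |U|=4: {1,2,5,8}:4  {1,5,8,10}:12  {1,7,9,10}:4  {1,8,9,10}:12  {2,5,8,10}:4  {5,8,9,10}:6  {6,7,9,10}:1  {7,8,9,10}:4
  |U|=5: {1,2,5,8,10}:20  {1,5,8,9,10}:30  {1,6,7,9,10}:5  {1,7,8,9,10}:20  {2,5,8,9,10}:10  {4,6,7,9,10}:1  {5,7,8,9,10}:10  {6,7,8,9,10}:5
  |U|=6: {1,2,5,8,9,10}:60  {1,4,6,7,9,10}:6  {1,5,7,8,9,10}:60  {1,6,7,8,9,10}:30  {2,5,7,8,9,10}:20  {3,4,6,7,9,10}:1  {4,6,7,8,9,10}:6  {5,6,7,8,9,10}:15
  |U|=7: {0,3,4,6,7,9,10}:1  {1,2,5,7,8,9,10}:140  {1,3,4,6,7,9,10}:7  {1,4,6,7,8,9,10}:42  {1,5,6,7,8,9,10}:105  {2,5,6,7,8,9,10}:35  {3,4,6,7,8,9,10}:7  {4,5,6,7,8,9,10}:21
  |U|=8: {0,1,3,4,6,7,9,10}:8  {0,3,4,6,7,8,9,10}:8  {1,2,5,6,7,8,9,10}:280  {1,3,4,6,7,8,9,10}:56  {1,4,5,6,7,8,9,10}:168  {2,4,5,6,7,8,9,10}:56  {3,4,5,6,7,8,9,10}:28
  |U|=9: {0,1,3,4,6,7,8,9,10}:72  {0,3,4,5,6,7,8,9,10}:36  {1,2,4,5,6,7,8,9,10}:504  {1,3,4,5,6,7,8,9,10}:252  {2,3,4,5,6,7,8,9,10}:84
  start at 0(b): 840
  start at 1(a): 120
  start at 2(e): 360
sum over floor = 1320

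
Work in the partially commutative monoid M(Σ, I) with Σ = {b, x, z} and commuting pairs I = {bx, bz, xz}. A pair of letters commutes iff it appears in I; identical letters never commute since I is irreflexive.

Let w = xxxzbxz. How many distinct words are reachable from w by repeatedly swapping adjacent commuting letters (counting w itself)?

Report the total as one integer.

105

0(x) covers ∅
1(x) covers 0:x
2(x) covers 1:x
3(z) covers ∅
4(b) covers ∅
5(x) covers 2:x
6(z) covers 3:z
floor of heap: 0:x, 3:z, 4:b
completions by unplaced set U, small U first (add the entries for U minus each lowest piece of U):
  |U|=1: {4}:1  {5}:1  {6}:1
  |U|=2: {2,5}:1  {3,6}:1  {4,5}:2  {4,6}:2  {5,6}:2
  |U|=3: {1,2,5}:1  {2,4,5}:3  {2,5,6}:3  {3,4,6}:3  {3,5,6}:3  {4,5,6}:6
  |U|=4: {0,1,2,5}:1  {1,2,4,5}:4  {1,2,5,6}:4  {2,3,5,6}:6  {2,4,5,6}:12  {3,4,5,6}:12
  |U|=5: {0,1,2,4,5}:5  {0,1,2,5,6}:5  {1,2,3,5,6}:10  {1,2,4,5,6}:20  {2,3,4,5,6}:30
  start at 0(x): 60
  start at 3(z): 30
  start at 4(b): 15
sum over floor = 105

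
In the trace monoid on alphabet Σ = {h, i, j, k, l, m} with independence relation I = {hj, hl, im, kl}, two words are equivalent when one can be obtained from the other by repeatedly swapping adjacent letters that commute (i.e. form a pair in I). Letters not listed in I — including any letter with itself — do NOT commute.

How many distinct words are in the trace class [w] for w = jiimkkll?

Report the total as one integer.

18

#0=j has no predecessor
#1=i depends on [0:j]
#2=i depends on [1:i]
#3=m depends on [0:j]
#4=k depends on [2:i, 3:m]
#5=k depends on [4:k]
#6=l depends on [2:i, 3:m]
#7=l depends on [6:l]
sources: [0:j]
N(rest) = Σ N(rest − s) over sources s of rest; N(one piece) = 1:
  size 1 → [5]=1  [7]=1
  size 2 → [4,5]=1  [5,7]=2  [6,7]=1
  size 3 → [4,5,7]=3  [5,6,7]=3
  size 4 → [4,5,6,7]=6
  size 5 → [2,4,5,6,7]=6  [3,4,5,6,7]=6
  size 6 → [1,2,4,5,6,7]=6  [2,3,4,5,6,7]=12
  first=0(j) contributes 18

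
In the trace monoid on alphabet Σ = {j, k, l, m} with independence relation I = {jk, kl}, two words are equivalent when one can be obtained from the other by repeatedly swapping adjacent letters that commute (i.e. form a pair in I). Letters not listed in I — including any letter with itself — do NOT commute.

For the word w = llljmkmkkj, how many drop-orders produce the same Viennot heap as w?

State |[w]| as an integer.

3

#0=l has no predecessor
#1=l depends on [0:l]
#2=l depends on [1:l]
#3=j depends on [2:l]
#4=m depends on [3:j]
#5=k depends on [4:m]
#6=m depends on [5:k]
#7=k depends on [6:m]
#8=k depends on [7:k]
#9=j depends on [6:m]
sources: [0:l]
N(rest) = Σ N(rest − s) over sources s of rest; N(one piece) = 1:
  size 1 → [8]=1  [9]=1
  size 2 → [7,8]=1  [8,9]=2
  size 3 → [7,8,9]=3
  size 4 → [6,7,8,9]=3
  size 5 → [5,6,7,8,9]=3
  size 6 → [4,5,6,7,8,9]=3
  size 7 → [3,4,5,6,7,8,9]=3
  size 8 → [2,3,4,5,6,7,8,9]=3
  first=0(l) contributes 3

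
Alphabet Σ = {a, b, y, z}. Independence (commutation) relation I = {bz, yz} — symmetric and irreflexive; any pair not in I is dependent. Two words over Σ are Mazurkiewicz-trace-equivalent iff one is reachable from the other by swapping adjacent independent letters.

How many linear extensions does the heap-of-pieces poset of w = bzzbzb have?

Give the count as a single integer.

20

drop 0:b onto floor
drop 1:z onto floor
drop 2:z onto {1:z}
drop 3:b onto {0:b}
drop 4:z onto {2:z}
drop 5:b onto {3:b}
ground layer = {0:b, 1:z}
drop-orders for the pieces not yet dropped (sum over which currently-grounded one goes next):
  1 to go: {4} 1  {5} 1
  2 to go: {2,4} 1  {3,5} 1  {4,5} 2
  3 to go: {0,3,5} 1  {1,2,4} 1  {2,4,5} 3  {3,4,5} 3
  4 to go: {0,3,4,5} 4  {1,2,4,5} 4  {2,3,4,5} 6
  if 0:b drops first: 10 orders
  if 1:z drops first: 10 orders
heap linearizations: 20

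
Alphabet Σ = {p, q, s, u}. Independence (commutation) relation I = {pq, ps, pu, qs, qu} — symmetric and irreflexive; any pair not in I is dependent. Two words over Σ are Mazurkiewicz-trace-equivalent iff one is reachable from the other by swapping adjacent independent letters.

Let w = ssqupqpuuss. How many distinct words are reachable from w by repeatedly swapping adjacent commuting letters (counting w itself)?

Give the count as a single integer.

0(s) covers ∅
1(s) covers 0:s
2(q) covers ∅
3(u) covers 1:s
4(p) covers ∅
5(q) covers 2:q
6(p) covers 4:p
7(u) covers 3:u
8(u) covers 7:u
9(s) covers 8:u
10(s) covers 9:s
floor of heap: 0:s, 2:q, 4:p
completions by unplaced set U, small U first (add the entries for U minus each lowest piece of U):
  |U|=1: {5}:1  {6}:1  {10}:1
  |U|=2: {2,5}:1  {4,6}:1  {5,6}:2  {5,10}:2  {6,10}:2  {9,10}:1
  |U|=3: {2,5,6}:3  {2,5,10}:3  {4,5,6}:3  {4,6,10}:3  {5,6,10}:6  {5,9,10}:3  {6,9,10}:3  {8,9,10}:1
  |U|=4: {2,4,5,6}:6  {2,5,6,10}:12  {2,5,9,10}:6  {4,5,6,10}:12  {4,6,9,10}:6  {5,6,9,10}:12  {5,8,9,10}:4  {6,8,9,10}:4  {7,8,9,10}:1
  |U|=5: {2,4,5,6,10}:30  {2,5,6,9,10}:30  {2,5,8,9,10}:10  {3,7,8,9,10}:1  {4,5,6,9,10}:30  {4,6,8,9,10}:10  {5,6,8,9,10}:20  {5,7,8,9,10}:5  {6,7,8,9,10}:5
  |U|=6: {1,3,7,8,9,10}:1  {2,4,5,6,9,10}:90  {2,5,6,8,9,10}:60  {2,5,7,8,9,10}:15  {3,5,7,8,9,10}:6  {3,6,7,8,9,10}:6  {4,5,6,8,9,10}:60  {4,6,7,8,9,10}:15  {5,6,7,8,9,10}:30
  |U|=7: {0,1,3,7,8,9,10}:1  {1,3,5,7,8,9,10}:7  {1,3,6,7,8,9,10}:7  {2,3,5,7,8,9,10}:21  {2,4,5,6,8,9,10}:210  {2,5,6,7,8,9,10}:105  {3,4,6,7,8,9,10}:21  {3,5,6,7,8,9,10}:42  {4,5,6,7,8,9,10}:105
  |U|=8: {0,1,3,5,7,8,9,10}:8  {0,1,3,6,7,8,9,10}:8  {1,2,3,5,7,8,9,10}:28  {1,3,4,6,7,8,9,10}:28  {1,3,5,6,7,8,9,10}:56  {2,3,5,6,7,8,9,10}:168  {2,4,5,6,7,8,9,10}:420  {3,4,5,6,7,8,9,10}:168
  |U|=9: {0,1,2,3,5,7,8,9,10}:36  {0,1,3,4,6,7,8,9,10}:36  {0,1,3,5,6,7,8,9,10}:72  {1,2,3,5,6,7,8,9,10}:252  {1,3,4,5,6,7,8,9,10}:252  {2,3,4,5,6,7,8,9,10}:756
  start at 0(s): 1260
  start at 2(q): 360
  start at 4(p): 360
sum over floor = 1980

1980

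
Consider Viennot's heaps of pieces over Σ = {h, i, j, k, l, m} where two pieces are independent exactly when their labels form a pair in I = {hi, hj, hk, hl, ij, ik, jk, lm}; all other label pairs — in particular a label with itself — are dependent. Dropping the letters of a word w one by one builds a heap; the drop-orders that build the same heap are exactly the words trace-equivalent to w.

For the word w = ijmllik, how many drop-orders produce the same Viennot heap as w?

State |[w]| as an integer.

12

0(i) covers ∅
1(j) covers ∅
2(m) covers 0:i, 1:j
3(l) covers 0:i, 1:j
4(l) covers 3:l
5(i) covers 2:m, 4:l
6(k) covers 2:m, 4:l
floor of heap: 0:i, 1:j
completions by unplaced set U, small U first (add the entries for U minus each lowest piece of U):
  |U|=1: {5}:1  {6}:1
  |U|=2: {5,6}:2
  |U|=3: {2,5,6}:2  {4,5,6}:2
  |U|=4: {2,4,5,6}:4  {3,4,5,6}:2
  |U|=5: {2,3,4,5,6}:6
  start at 0(i): 6
  start at 1(j): 6
sum over floor = 12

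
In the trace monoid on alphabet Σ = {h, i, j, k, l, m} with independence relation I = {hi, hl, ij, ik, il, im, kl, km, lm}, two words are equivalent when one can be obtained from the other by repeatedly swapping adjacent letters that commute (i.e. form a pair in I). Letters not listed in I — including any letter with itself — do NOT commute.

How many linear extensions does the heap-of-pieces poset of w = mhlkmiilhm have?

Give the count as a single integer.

2520

0(m) covers ∅
1(h) covers 0:m
2(l) covers ∅
3(k) covers 1:h
4(m) covers 1:h
5(i) covers ∅
6(i) covers 5:i
7(l) covers 2:l
8(h) covers 3:k, 4:m
9(m) covers 8:h
floor of heap: 0:m, 2:l, 5:i
completions by unplaced set U, small U first (add the entries for U minus each lowest piece of U):
  |U|=1: {6}:1  {7}:1  {9}:1
  |U|=2: {2,7}:1  {5,6}:1  {6,7}:2  {6,9}:2  {7,9}:2  {8,9}:1
  |U|=3: {2,6,7}:3  {2,7,9}:3  {3,8,9}:1  {4,8,9}:1  {5,6,7}:3  {5,6,9}:3  {6,7,9}:6  {6,8,9}:3  {7,8,9}:3
  |U|=4: {2,5,6,7}:6  {2,6,7,9}:12  {2,7,8,9}:6  {3,4,8,9}:2  {3,6,8,9}:4  {3,7,8,9}:4  {4,6,8,9}:4  {4,7,8,9}:4  {5,6,7,9}:12  {5,6,8,9}:6  {6,7,8,9}:12
  |U|=5: {1,3,4,8,9}:2  {2,3,7,8,9}:10  {2,4,7,8,9}:10  {2,5,6,7,9}:30  {2,6,7,8,9}:30  {3,4,6,8,9}:10  {3,4,7,8,9}:10  {3,5,6,8,9}:10  {3,6,7,8,9}:20  {4,5,6,8,9}:10  {4,6,7,8,9}:20  {5,6,7,8,9}:30
  |U|=6: {0,1,3,4,8,9}:2  {1,3,4,6,8,9}:12  {1,3,4,7,8,9}:12  {2,3,4,7,8,9}:30  {2,3,6,7,8,9}:60  {2,4,6,7,8,9}:60  {2,5,6,7,8,9}:90  {3,4,5,6,8,9}:30  {3,4,6,7,8,9}:60  {3,5,6,7,8,9}:60  {4,5,6,7,8,9}:60
  |U|=7: {0,1,3,4,6,8,9}:14  {0,1,3,4,7,8,9}:14  {1,2,3,4,7,8,9}:42  {1,3,4,5,6,8,9}:42  {1,3,4,6,7,8,9}:84  {2,3,4,6,7,8,9}:210  {2,3,5,6,7,8,9}:210  {2,4,5,6,7,8,9}:210  {3,4,5,6,7,8,9}:210
  |U|=8: {0,1,2,3,4,7,8,9}:56  {0,1,3,4,5,6,8,9}:56  {0,1,3,4,6,7,8,9}:112  {1,2,3,4,6,7,8,9}:336  {1,3,4,5,6,7,8,9}:336  {2,3,4,5,6,7,8,9}:840
  start at 0(m): 1512
  start at 2(l): 504
  start at 5(i): 504
sum over floor = 2520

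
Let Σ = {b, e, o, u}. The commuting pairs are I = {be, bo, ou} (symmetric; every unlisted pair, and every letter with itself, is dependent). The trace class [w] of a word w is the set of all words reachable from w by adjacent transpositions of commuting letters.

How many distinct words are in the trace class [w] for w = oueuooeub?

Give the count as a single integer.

6

drop 0:o onto floor
drop 1:u onto floor
drop 2:e onto {0:o, 1:u}
drop 3:u onto {2:e}
drop 4:o onto {2:e}
drop 5:o onto {4:o}
drop 6:e onto {3:u, 5:o}
drop 7:u onto {6:e}
drop 8:b onto {7:u}
ground layer = {0:o, 1:u}
drop-orders for the pieces not yet dropped (sum over which currently-grounded one goes next):
  1 to go: {8} 1
  2 to go: {7,8} 1
  3 to go: {6,7,8} 1
  4 to go: {3,6,7,8} 1  {5,6,7,8} 1
  5 to go: {3,5,6,7,8} 2  {4,5,6,7,8} 1
  6 to go: {3,4,5,6,7,8} 3
  7 to go: {2,3,4,5,6,7,8} 3
  if 0:o drops first: 3 orders
  if 1:u drops first: 3 orders
heap linearizations: 6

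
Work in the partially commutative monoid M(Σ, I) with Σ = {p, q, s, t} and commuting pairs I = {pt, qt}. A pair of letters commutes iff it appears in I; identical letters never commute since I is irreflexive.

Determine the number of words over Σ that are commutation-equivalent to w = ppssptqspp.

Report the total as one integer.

3

0(p) covers ∅
1(p) covers 0:p
2(s) covers 1:p
3(s) covers 2:s
4(p) covers 3:s
5(t) covers 3:s
6(q) covers 4:p
7(s) covers 5:t, 6:q
8(p) covers 7:s
9(p) covers 8:p
floor of heap: 0:p
completions by unplaced set U, small U first (add the entries for U minus each lowest piece of U):
  |U|=1: {9}:1
  |U|=2: {8,9}:1
  |U|=3: {7,8,9}:1
  |U|=4: {5,7,8,9}:1  {6,7,8,9}:1
  |U|=5: {4,6,7,8,9}:1  {5,6,7,8,9}:2
  |U|=6: {4,5,6,7,8,9}:3
  |U|=7: {3,4,5,6,7,8,9}:3
  |U|=8: {2,3,4,5,6,7,8,9}:3
  start at 0(p): 3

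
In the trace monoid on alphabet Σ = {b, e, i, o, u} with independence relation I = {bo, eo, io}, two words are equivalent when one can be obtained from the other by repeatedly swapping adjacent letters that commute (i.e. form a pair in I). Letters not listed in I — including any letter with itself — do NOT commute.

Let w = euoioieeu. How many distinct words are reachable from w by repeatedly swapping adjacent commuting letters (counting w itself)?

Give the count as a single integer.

0(e) covers ∅
1(u) covers 0:e
2(o) covers 1:u
3(i) covers 1:u
4(o) covers 2:o
5(i) covers 3:i
6(e) covers 5:i
7(e) covers 6:e
8(u) covers 4:o, 7:e
floor of heap: 0:e
completions by unplaced set U, small U first (add the entries for U minus each lowest piece of U):
  |U|=1: {8}:1
  |U|=2: {4,8}:1  {7,8}:1
  |U|=3: {2,4,8}:1  {4,7,8}:2  {6,7,8}:1
  |U|=4: {2,4,7,8}:3  {4,6,7,8}:3  {5,6,7,8}:1
  |U|=5: {2,4,6,7,8}:6  {3,5,6,7,8}:1  {4,5,6,7,8}:4
  |U|=6: {2,4,5,6,7,8}:10  {3,4,5,6,7,8}:5
  |U|=7: {2,3,4,5,6,7,8}:15
  start at 0(e): 15

15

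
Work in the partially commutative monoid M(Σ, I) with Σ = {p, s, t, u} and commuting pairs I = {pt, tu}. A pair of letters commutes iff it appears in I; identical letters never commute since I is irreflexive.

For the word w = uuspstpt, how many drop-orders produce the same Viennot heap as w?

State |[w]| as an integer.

piece 0:u — minimal
piece 1:u rests on {0:u}
piece 2:s rests on {1:u}
piece 3:p rests on {2:s}
piece 4:s rests on {3:p}
piece 5:t rests on {4:s}
piece 6:p rests on {4:s}
piece 7:t rests on {5:t}
minimal pieces: {0:u}
ways to finish when only these pieces remain (= sum over removing one remaining piece with nothing left below it):
  1 left: {6}→1  {7}→1
  2 left: {5,7}→1  {6,7}→2
  3 left: {5,6,7}→3
  4 left: {4,5,6,7}→3
  5 left: {3,4,5,6,7}→3
  6 left: {2,3,4,5,6,7}→3
  placing 0:u first → 3 extensions

3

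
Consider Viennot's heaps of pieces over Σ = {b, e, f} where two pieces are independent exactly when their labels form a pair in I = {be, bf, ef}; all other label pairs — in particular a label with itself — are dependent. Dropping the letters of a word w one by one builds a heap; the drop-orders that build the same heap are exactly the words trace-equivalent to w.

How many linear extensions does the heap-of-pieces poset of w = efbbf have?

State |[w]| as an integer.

#0=e has no predecessor
#1=f has no predecessor
#2=b has no predecessor
#3=b depends on [2:b]
#4=f depends on [1:f]
sources: [0:e, 1:f, 2:b]
N(rest) = Σ N(rest − s) over sources s of rest; N(one piece) = 1:
  size 1 → [0]=1  [3]=1  [4]=1
  size 2 → [0,3]=2  [0,4]=2  [1,4]=1  [2,3]=1  [3,4]=2
  size 3 → [0,1,4]=3  [0,2,3]=3  [0,3,4]=6  [1,3,4]=3  [2,3,4]=3
  first=0(e) contributes 6
  first=1(f) contributes 12
  first=2(b) contributes 12
|[w]| = 30

30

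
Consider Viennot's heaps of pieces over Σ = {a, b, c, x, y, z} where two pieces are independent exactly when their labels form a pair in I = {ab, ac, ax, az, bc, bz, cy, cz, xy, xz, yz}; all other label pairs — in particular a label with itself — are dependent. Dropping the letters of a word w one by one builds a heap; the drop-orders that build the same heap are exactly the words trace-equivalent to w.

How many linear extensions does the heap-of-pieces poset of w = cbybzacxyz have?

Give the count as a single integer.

piece 0:c — minimal
piece 1:b — minimal
piece 2:y rests on {1:b}
piece 3:b rests on {2:y}
piece 4:z — minimal
piece 5:a rests on {2:y}
piece 6:c rests on {0:c}
piece 7:x rests on {3:b, 6:c}
piece 8:y rests on {3:b, 5:a}
piece 9:z rests on {4:z}
minimal pieces: {0:c, 1:b, 4:z}
ways to finish when only these pieces remain (= sum over removing one remaining piece with nothing left below it):
  1 left: {7}→1  {8}→1  {9}→1
  2 left: {4,9}→1  {5,8}→1  {6,7}→1  {7,8}→2  {7,9}→2  {8,9}→2
  3 left: {0,6,7}→1  {3,7,8}→2  {4,7,9}→3  {4,8,9}→3  {5,7,8}→3  {5,8,9}→3  {6,7,8}→3  {6,7,9}→3  {7,8,9}→6
  4 left: {0,6,7,8}→4  {0,6,7,9}→4  {3,5,7,8}→5  {3,6,7,8}→5  {3,7,8,9}→8  {4,5,8,9}→6  {4,6,7,9}→6  {4,7,8,9}→12  {5,6,7,8}→6  {5,7,8,9}→12  {6,7,8,9}→12
  5 left: {0,3,6,7,8}→9  {0,4,6,7,9}→10  {0,5,6,7,8}→10  {0,6,7,8,9}→20  {2,3,5,7,8}→5  {3,4,7,8,9}→20  {3,5,6,7,8}→16  {3,5,7,8,9}→25  {3,6,7,8,9}→25  {4,5,7,8,9}→30  {4,6,7,8,9}→30  {5,6,7,8,9}→30
  6 left: {0,3,5,6,7,8}→35  {0,3,6,7,8,9}→54  {0,4,6,7,8,9}→60  {0,5,6,7,8,9}→60  {1,2,3,5,7,8}→5  {2,3,5,6,7,8}→21  {2,3,5,7,8,9}→30  {3,4,5,7,8,9}→75  {3,4,6,7,8,9}→75  {3,5,6,7,8,9}→96  {4,5,6,7,8,9}→90
  7 left: {0,2,3,5,6,7,8}→56  {0,3,4,6,7,8,9}→189  {0,3,5,6,7,8,9}→245  {0,4,5,6,7,8,9}→210  {1,2,3,5,6,7,8}→26  {1,2,3,5,7,8,9}→35  {2,3,4,5,7,8,9}→105  {2,3,5,6,7,8,9}→147  {3,4,5,6,7,8,9}→336
  8 left: {0,1,2,3,5,6,7,8}→82  {0,2,3,5,6,7,8,9}→448  {0,3,4,5,6,7,8,9}→980  {1,2,3,4,5,7,8,9}→140  {1,2,3,5,6,7,8,9}→208  {2,3,4,5,6,7,8,9}→588
  placing 0:c first → 936 extensions
  placing 1:b first → 2016 extensions
  placing 4:z first → 738 extensions
total linear extensions = 3690

3690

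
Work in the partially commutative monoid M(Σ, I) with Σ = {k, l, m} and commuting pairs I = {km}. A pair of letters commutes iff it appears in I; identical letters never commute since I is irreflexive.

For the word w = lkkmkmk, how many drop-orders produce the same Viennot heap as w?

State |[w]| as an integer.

0(l) covers ∅
1(k) covers 0:l
2(k) covers 1:k
3(m) covers 0:l
4(k) covers 2:k
5(m) covers 3:m
6(k) covers 4:k
floor of heap: 0:l
completions by unplaced set U, small U first (add the entries for U minus each lowest piece of U):
  |U|=1: {5}:1  {6}:1
  |U|=2: {3,5}:1  {4,6}:1  {5,6}:2
  |U|=3: {2,4,6}:1  {3,5,6}:3  {4,5,6}:3
  |U|=4: {1,2,4,6}:1  {2,4,5,6}:4  {3,4,5,6}:6
  |U|=5: {1,2,4,5,6}:5  {2,3,4,5,6}:10
  start at 0(l): 15

15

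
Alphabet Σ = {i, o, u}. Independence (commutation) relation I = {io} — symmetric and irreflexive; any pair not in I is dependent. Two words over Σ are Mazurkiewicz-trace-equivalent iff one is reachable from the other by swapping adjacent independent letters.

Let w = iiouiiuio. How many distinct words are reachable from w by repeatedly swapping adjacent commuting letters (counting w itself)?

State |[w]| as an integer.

#0=i has no predecessor
#1=i depends on [0:i]
#2=o has no predecessor
#3=u depends on [1:i, 2:o]
#4=i depends on [3:u]
#5=i depends on [4:i]
#6=u depends on [5:i]
#7=i depends on [6:u]
#8=o depends on [6:u]
sources: [0:i, 2:o]
N(rest) = Σ N(rest − s) over sources s of rest; N(one piece) = 1:
  size 1 → [7]=1  [8]=1
  size 2 → [7,8]=2
  size 3 → [6,7,8]=2
  size 4 → [5,6,7,8]=2
  size 5 → [4,5,6,7,8]=2
  size 6 → [3,4,5,6,7,8]=2
  size 7 → [1,3,4,5,6,7,8]=2  [2,3,4,5,6,7,8]=2
  first=0(i) contributes 4
  first=2(o) contributes 2
|[w]| = 6

6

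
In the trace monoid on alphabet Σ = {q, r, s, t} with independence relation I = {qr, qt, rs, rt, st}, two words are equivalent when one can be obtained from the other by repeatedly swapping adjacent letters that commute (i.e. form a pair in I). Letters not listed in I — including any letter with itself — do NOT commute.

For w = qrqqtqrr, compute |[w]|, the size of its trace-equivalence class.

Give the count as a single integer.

280

#0=q has no predecessor
#1=r has no predecessor
#2=q depends on [0:q]
#3=q depends on [2:q]
#4=t has no predecessor
#5=q depends on [3:q]
#6=r depends on [1:r]
#7=r depends on [6:r]
sources: [0:q, 1:r, 4:t]
N(rest) = Σ N(rest − s) over sources s of rest; N(one piece) = 1:
  size 1 → [4]=1  [5]=1  [7]=1
  size 2 → [3,5]=1  [4,5]=2  [4,7]=2  [5,7]=2  [6,7]=1
  size 3 → [1,6,7]=1  [2,3,5]=1  [3,4,5]=3  [3,5,7]=3  [4,5,7]=6  [4,6,7]=3  [5,6,7]=3
  size 4 → [0,2,3,5]=1  [1,4,6,7]=4  [1,5,6,7]=4  [2,3,4,5]=4  [2,3,5,7]=4  [3,4,5,7]=12  [3,5,6,7]=6  [4,5,6,7]=12
  size 5 → [0,2,3,4,5]=5  [0,2,3,5,7]=5  [1,3,5,6,7]=10  [1,4,5,6,7]=20  [2,3,4,5,7]=20  [2,3,5,6,7]=10  [3,4,5,6,7]=30
  size 6 → [0,2,3,4,5,7]=30  [0,2,3,5,6,7]=15  [1,2,3,5,6,7]=20  [1,3,4,5,6,7]=60  [2,3,4,5,6,7]=60
  first=0(q) contributes 140
  first=1(r) contributes 105
  first=4(t) contributes 35
|[w]| = 280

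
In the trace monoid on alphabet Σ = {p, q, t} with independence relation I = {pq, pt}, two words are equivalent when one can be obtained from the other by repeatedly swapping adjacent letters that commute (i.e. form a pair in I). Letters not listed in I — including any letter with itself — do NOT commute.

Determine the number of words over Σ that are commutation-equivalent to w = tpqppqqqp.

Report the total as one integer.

126

#0=t has no predecessor
#1=p has no predecessor
#2=q depends on [0:t]
#3=p depends on [1:p]
#4=p depends on [3:p]
#5=q depends on [2:q]
#6=q depends on [5:q]
#7=q depends on [6:q]
#8=p depends on [4:p]
sources: [0:t, 1:p]
N(rest) = Σ N(rest − s) over sources s of rest; N(one piece) = 1:
  size 1 → [7]=1  [8]=1
  size 2 → [4,8]=1  [6,7]=1  [7,8]=2
  size 3 → [3,4,8]=1  [4,7,8]=3  [5,6,7]=1  [6,7,8]=3
  size 4 → [1,3,4,8]=1  [2,5,6,7]=1  [3,4,7,8]=4  [4,6,7,8]=6  [5,6,7,8]=4
  size 5 → [0,2,5,6,7]=1  [1,3,4,7,8]=5  [2,5,6,7,8]=5  [3,4,6,7,8]=10  [4,5,6,7,8]=10
  size 6 → [0,2,5,6,7,8]=6  [1,3,4,6,7,8]=15  [2,4,5,6,7,8]=15  [3,4,5,6,7,8]=20
  size 7 → [0,2,4,5,6,7,8]=21  [1,3,4,5,6,7,8]=35  [2,3,4,5,6,7,8]=35
  first=0(t) contributes 70
  first=1(p) contributes 56
|[w]| = 126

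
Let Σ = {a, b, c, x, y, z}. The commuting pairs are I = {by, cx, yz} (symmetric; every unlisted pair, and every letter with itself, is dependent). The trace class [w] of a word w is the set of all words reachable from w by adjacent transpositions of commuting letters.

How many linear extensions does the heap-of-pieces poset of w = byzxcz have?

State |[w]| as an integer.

6

drop 0:b onto floor
drop 1:y onto floor
drop 2:z onto {0:b}
drop 3:x onto {1:y, 2:z}
drop 4:c onto {1:y, 2:z}
drop 5:z onto {3:x, 4:c}
ground layer = {0:b, 1:y}
drop-orders for the pieces not yet dropped (sum over which currently-grounded one goes next):
  1 to go: {5} 1
  2 to go: {3,5} 1  {4,5} 1
  3 to go: {3,4,5} 2
  4 to go: {1,3,4,5} 2  {2,3,4,5} 2
  if 0:b drops first: 4 orders
  if 1:y drops first: 2 orders
heap linearizations: 6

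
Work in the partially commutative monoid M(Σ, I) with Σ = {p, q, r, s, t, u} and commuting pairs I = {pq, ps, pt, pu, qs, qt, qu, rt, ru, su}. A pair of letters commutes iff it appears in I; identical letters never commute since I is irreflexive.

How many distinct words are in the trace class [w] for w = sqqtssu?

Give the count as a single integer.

piece 0:s — minimal
piece 1:q — minimal
piece 2:q rests on {1:q}
piece 3:t rests on {0:s}
piece 4:s rests on {3:t}
piece 5:s rests on {4:s}
piece 6:u rests on {3:t}
minimal pieces: {0:s, 1:q}
ways to finish when only these pieces remain (= sum over removing one remaining piece with nothing left below it):
  1 left: {2}→1  {5}→1  {6}→1
  2 left: {1,2}→1  {2,5}→2  {2,6}→2  {4,5}→1  {5,6}→2
  3 left: {1,2,5}→3  {1,2,6}→3  {2,4,5}→3  {2,5,6}→6  {4,5,6}→3
  4 left: {1,2,4,5}→6  {1,2,5,6}→12  {2,4,5,6}→12  {3,4,5,6}→3
  5 left: {0,3,4,5,6}→3  {1,2,4,5,6}→30  {2,3,4,5,6}→15
  placing 0:s first → 45 extensions
  placing 1:q first → 18 extensions
total linear extensions = 63

63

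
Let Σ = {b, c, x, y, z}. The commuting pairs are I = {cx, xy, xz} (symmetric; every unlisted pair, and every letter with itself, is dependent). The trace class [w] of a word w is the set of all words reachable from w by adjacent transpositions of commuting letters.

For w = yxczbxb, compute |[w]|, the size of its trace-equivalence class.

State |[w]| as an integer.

drop 0:y onto floor
drop 1:x onto floor
drop 2:c onto {0:y}
drop 3:z onto {2:c}
drop 4:b onto {1:x, 3:z}
drop 5:x onto {4:b}
drop 6:b onto {5:x}
ground layer = {0:y, 1:x}
drop-orders for the pieces not yet dropped (sum over which currently-grounded one goes next):
  1 to go: {6} 1
  2 to go: {5,6} 1
  3 to go: {4,5,6} 1
  4 to go: {1,4,5,6} 1  {3,4,5,6} 1
  5 to go: {1,3,4,5,6} 2  {2,3,4,5,6} 1
  if 0:y drops first: 3 orders
  if 1:x drops first: 1 orders
heap linearizations: 4

4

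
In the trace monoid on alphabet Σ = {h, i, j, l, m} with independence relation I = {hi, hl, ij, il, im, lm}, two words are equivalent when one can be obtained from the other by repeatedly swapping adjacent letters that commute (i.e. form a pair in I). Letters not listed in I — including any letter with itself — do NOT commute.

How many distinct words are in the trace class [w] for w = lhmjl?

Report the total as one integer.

3

drop 0:l onto floor
drop 1:h onto floor
drop 2:m onto {1:h}
drop 3:j onto {0:l, 2:m}
drop 4:l onto {3:j}
ground layer = {0:l, 1:h}
drop-orders for the pieces not yet dropped (sum over which currently-grounded one goes next):
  1 to go: {4} 1
  2 to go: {3,4} 1
  3 to go: {0,3,4} 1  {2,3,4} 1
  if 0:l drops first: 1 orders
  if 1:h drops first: 2 orders
heap linearizations: 3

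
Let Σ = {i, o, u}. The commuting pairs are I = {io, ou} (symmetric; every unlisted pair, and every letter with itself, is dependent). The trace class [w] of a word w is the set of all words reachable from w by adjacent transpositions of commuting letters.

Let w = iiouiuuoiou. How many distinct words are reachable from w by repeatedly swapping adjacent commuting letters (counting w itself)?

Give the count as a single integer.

#0=i has no predecessor
#1=i depends on [0:i]
#2=o has no predecessor
#3=u depends on [1:i]
#4=i depends on [3:u]
#5=u depends on [4:i]
#6=u depends on [5:u]
#7=o depends on [2:o]
#8=i depends on [6:u]
#9=o depends on [7:o]
#10=u depends on [8:i]
sources: [0:i, 2:o]
N(rest) = Σ N(rest − s) over sources s of rest; N(one piece) = 1:
  size 1 → [9]=1  [10]=1
  size 2 → [7,9]=1  [8,10]=1  [9,10]=2
  size 3 → [2,7,9]=1  [6,8,10]=1  [7,9,10]=3  [8,9,10]=3
  size 4 → [2,7,9,10]=4  [5,6,8,10]=1  [6,8,9,10]=4  [7,8,9,10]=6
  size 5 → [2,7,8,9,10]=10  [4,5,6,8,10]=1  [5,6,8,9,10]=5  [6,7,8,9,10]=10
  size 6 → [2,6,7,8,9,10]=20  [3,4,5,6,8,10]=1  [4,5,6,8,9,10]=6  [5,6,7,8,9,10]=15
  size 7 → [1,3,4,5,6,8,10]=1  [2,5,6,7,8,9,10]=35  [3,4,5,6,8,9,10]=7  [4,5,6,7,8,9,10]=21
  size 8 → [0,1,3,4,5,6,8,10]=1  [1,3,4,5,6,8,9,10]=8  [2,4,5,6,7,8,9,10]=56  [3,4,5,6,7,8,9,10]=28
  size 9 → [0,1,3,4,5,6,8,9,10]=9  [1,3,4,5,6,7,8,9,10]=36  [2,3,4,5,6,7,8,9,10]=84
  first=0(i) contributes 120
  first=2(o) contributes 45
|[w]| = 165

165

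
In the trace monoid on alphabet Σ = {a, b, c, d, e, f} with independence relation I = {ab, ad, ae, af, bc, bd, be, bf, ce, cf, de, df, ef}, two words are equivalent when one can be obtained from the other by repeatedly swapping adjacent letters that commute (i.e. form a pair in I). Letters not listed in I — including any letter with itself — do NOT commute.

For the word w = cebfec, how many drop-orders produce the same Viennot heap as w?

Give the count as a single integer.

piece 0:c — minimal
piece 1:e — minimal
piece 2:b — minimal
piece 3:f — minimal
piece 4:e rests on {1:e}
piece 5:c rests on {0:c}
minimal pieces: {0:c, 1:e, 2:b, 3:f}
ways to finish when only these pieces remain (= sum over removing one remaining piece with nothing left below it):
  1 left: {2}→1  {3}→1  {4}→1  {5}→1
  2 left: {0,5}→1  {1,4}→1  {2,3}→2  {2,4}→2  {2,5}→2  {3,4}→2  {3,5}→2  {4,5}→2
  3 left: {0,2,5}→3  {0,3,5}→3  {0,4,5}→3  {1,2,4}→3  {1,3,4}→3  {1,4,5}→3  {2,3,4}→6  {2,3,5}→6  {2,4,5}→6  {3,4,5}→6
  4 left: {0,1,4,5}→6  {0,2,3,5}→12  {0,2,4,5}→12  {0,3,4,5}→12  {1,2,3,4}→12  {1,2,4,5}→12  {1,3,4,5}→12  {2,3,4,5}→24
  placing 0:c first → 60 extensions
  placing 1:e first → 60 extensions
  placing 2:b first → 30 extensions
  placing 3:f first → 30 extensions
total linear extensions = 180

180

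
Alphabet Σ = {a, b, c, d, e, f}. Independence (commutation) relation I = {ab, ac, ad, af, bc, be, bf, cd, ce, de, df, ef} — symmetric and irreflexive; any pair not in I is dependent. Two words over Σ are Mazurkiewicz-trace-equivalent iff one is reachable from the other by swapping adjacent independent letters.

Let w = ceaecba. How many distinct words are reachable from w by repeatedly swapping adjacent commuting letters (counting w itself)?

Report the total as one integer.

#0=c has no predecessor
#1=e has no predecessor
#2=a depends on [1:e]
#3=e depends on [2:a]
#4=c depends on [0:c]
#5=b has no predecessor
#6=a depends on [3:e]
sources: [0:c, 1:e, 5:b]
N(rest) = Σ N(rest − s) over sources s of rest; N(one piece) = 1:
  size 1 → [4]=1  [5]=1  [6]=1
  size 2 → [0,4]=1  [3,6]=1  [4,5]=2  [4,6]=2  [5,6]=2
  size 3 → [0,4,5]=3  [0,4,6]=3  [2,3,6]=1  [3,4,6]=3  [3,5,6]=3  [4,5,6]=6
  size 4 → [0,3,4,6]=6  [0,4,5,6]=12  [1,2,3,6]=1  [2,3,4,6]=4  [2,3,5,6]=4  [3,4,5,6]=12
  size 5 → [0,2,3,4,6]=10  [0,3,4,5,6]=30  [1,2,3,4,6]=5  [1,2,3,5,6]=5  [2,3,4,5,6]=20
  first=0(c) contributes 30
  first=1(e) contributes 60
  first=5(b) contributes 15
|[w]| = 105

105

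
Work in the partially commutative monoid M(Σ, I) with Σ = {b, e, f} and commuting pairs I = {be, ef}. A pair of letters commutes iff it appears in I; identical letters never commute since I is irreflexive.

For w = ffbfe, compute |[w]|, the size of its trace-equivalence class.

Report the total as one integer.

5

#0=f has no predecessor
#1=f depends on [0:f]
#2=b depends on [1:f]
#3=f depends on [2:b]
#4=e has no predecessor
sources: [0:f, 4:e]
N(rest) = Σ N(rest − s) over sources s of rest; N(one piece) = 1:
  size 1 → [3]=1  [4]=1
  size 2 → [2,3]=1  [3,4]=2
  size 3 → [1,2,3]=1  [2,3,4]=3
  first=0(f) contributes 4
  first=4(e) contributes 1
|[w]| = 5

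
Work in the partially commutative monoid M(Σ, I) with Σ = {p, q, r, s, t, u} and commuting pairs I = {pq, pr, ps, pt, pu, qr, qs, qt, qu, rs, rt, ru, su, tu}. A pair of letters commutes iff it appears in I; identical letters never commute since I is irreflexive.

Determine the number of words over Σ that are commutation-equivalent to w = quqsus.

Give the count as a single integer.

90

#0=q has no predecessor
#1=u has no predecessor
#2=q depends on [0:q]
#3=s has no predecessor
#4=u depends on [1:u]
#5=s depends on [3:s]
sources: [0:q, 1:u, 3:s]
N(rest) = Σ N(rest − s) over sources s of rest; N(one piece) = 1:
  size 1 → [2]=1  [4]=1  [5]=1
  size 2 → [0,2]=1  [1,4]=1  [2,4]=2  [2,5]=2  [3,5]=1  [4,5]=2
  size 3 → [0,2,4]=3  [0,2,5]=3  [1,2,4]=3  [1,4,5]=3  [2,3,5]=3  [2,4,5]=6  [3,4,5]=3
  size 4 → [0,1,2,4]=6  [0,2,3,5]=6  [0,2,4,5]=12  [1,2,4,5]=12  [1,3,4,5]=6  [2,3,4,5]=12
  first=0(q) contributes 30
  first=1(u) contributes 30
  first=3(s) contributes 30
|[w]| = 90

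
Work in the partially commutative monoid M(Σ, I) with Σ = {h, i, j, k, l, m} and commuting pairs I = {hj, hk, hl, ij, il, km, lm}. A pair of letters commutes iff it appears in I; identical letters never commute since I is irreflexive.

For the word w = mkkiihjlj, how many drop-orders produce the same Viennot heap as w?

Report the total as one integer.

60

0(m) covers ∅
1(k) covers ∅
2(k) covers 1:k
3(i) covers 0:m, 2:k
4(i) covers 3:i
5(h) covers 4:i
6(j) covers 0:m, 2:k
7(l) covers 6:j
8(j) covers 7:l
floor of heap: 0:m, 1:k
completions by unplaced set U, small U first (add the entries for U minus each lowest piece of U):
  |U|=1: {5}:1  {8}:1
  |U|=2: {4,5}:1  {5,8}:2  {7,8}:1
  |U|=3: {3,4,5}:1  {4,5,8}:3  {5,7,8}:3  {6,7,8}:1
  |U|=4: {3,4,5,8}:4  {4,5,7,8}:6  {5,6,7,8}:4
  |U|=5: {3,4,5,7,8}:10  {4,5,6,7,8}:10
  |U|=6: {3,4,5,6,7,8}:20
  |U|=7: {0,3,4,5,6,7,8}:20  {2,3,4,5,6,7,8}:20
  start at 0(m): 20
  start at 1(k): 40
sum over floor = 60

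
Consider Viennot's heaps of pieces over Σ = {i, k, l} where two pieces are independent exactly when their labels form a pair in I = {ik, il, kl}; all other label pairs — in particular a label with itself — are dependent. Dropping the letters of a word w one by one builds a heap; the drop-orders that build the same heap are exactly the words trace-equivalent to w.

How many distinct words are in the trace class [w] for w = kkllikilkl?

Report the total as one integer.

#0=k has no predecessor
#1=k depends on [0:k]
#2=l has no predecessor
#3=l depends on [2:l]
#4=i has no predecessor
#5=k depends on [1:k]
#6=i depends on [4:i]
#7=l depends on [3:l]
#8=k depends on [5:k]
#9=l depends on [7:l]
sources: [0:k, 2:l, 4:i]
N(rest) = Σ N(rest − s) over sources s of rest; N(one piece) = 1:
  size 1 → [6]=1  [8]=1  [9]=1
  size 2 → [4,6]=1  [5,8]=1  [6,8]=2  [6,9]=2  [7,9]=1  [8,9]=2
  size 3 → [1,5,8]=1  [3,7,9]=1  [4,6,8]=3  [4,6,9]=3  [5,6,8]=3  [5,8,9]=3  [6,7,9]=3  [6,8,9]=6  [7,8,9]=3
  size 4 → [0,1,5,8]=1  [1,5,6,8]=4  [1,5,8,9]=4  [2,3,7,9]=1  [3,6,7,9]=4  [3,7,8,9]=4  [4,5,6,8]=6  [4,6,7,9]=6  [4,6,8,9]=12  [5,6,8,9]=12  [5,7,8,9]=6  [6,7,8,9]=12
  size 5 → [0,1,5,6,8]=5  [0,1,5,8,9]=5  [1,4,5,6,8]=10  [1,5,6,8,9]=20  [1,5,7,8,9]=10  [2,3,6,7,9]=5  [2,3,7,8,9]=5  [3,4,6,7,9]=10  [3,5,7,8,9]=10  [3,6,7,8,9]=20  [4,5,6,8,9]=30  [4,6,7,8,9]=30  [5,6,7,8,9]=30
  size 6 → [0,1,4,5,6,8]=15  [0,1,5,6,8,9]=30  [0,1,5,7,8,9]=15  [1,3,5,7,8,9]=20  [1,4,5,6,8,9]=60  [1,5,6,7,8,9]=60  [2,3,4,6,7,9]=15  [2,3,5,7,8,9]=15  [2,3,6,7,8,9]=30  [3,4,6,7,8,9]=60  [3,5,6,7,8,9]=60  [4,5,6,7,8,9]=90
  size 7 → [0,1,3,5,7,8,9]=35  [0,1,4,5,6,8,9]=105  [0,1,5,6,7,8,9]=105  [1,2,3,5,7,8,9]=35  [1,3,5,6,7,8,9]=140  [1,4,5,6,7,8,9]=210  [2,3,4,6,7,8,9]=105  [2,3,5,6,7,8,9]=105  [3,4,5,6,7,8,9]=210
  size 8 → [0,1,2,3,5,7,8,9]=70  [0,1,3,5,6,7,8,9]=280  [0,1,4,5,6,7,8,9]=420  [1,2,3,5,6,7,8,9]=280  [1,3,4,5,6,7,8,9]=560  [2,3,4,5,6,7,8,9]=420
  first=0(k) contributes 1260
  first=2(l) contributes 1260
  first=4(i) contributes 630
|[w]| = 3150

3150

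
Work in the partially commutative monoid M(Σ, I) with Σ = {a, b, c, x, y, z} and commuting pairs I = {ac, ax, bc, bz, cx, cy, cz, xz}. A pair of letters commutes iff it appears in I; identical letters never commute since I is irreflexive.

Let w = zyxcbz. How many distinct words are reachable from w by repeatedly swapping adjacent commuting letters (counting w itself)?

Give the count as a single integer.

18

#0=z has no predecessor
#1=y depends on [0:z]
#2=x depends on [1:y]
#3=c has no predecessor
#4=b depends on [2:x]
#5=z depends on [1:y]
sources: [0:z, 3:c]
N(rest) = Σ N(rest − s) over sources s of rest; N(one piece) = 1:
  size 1 → [3]=1  [4]=1  [5]=1
  size 2 → [2,4]=1  [3,4]=2  [3,5]=2  [4,5]=2
  size 3 → [2,3,4]=3  [2,4,5]=3  [3,4,5]=6
  size 4 → [1,2,4,5]=3  [2,3,4,5]=12
  first=0(z) contributes 15
  first=3(c) contributes 3
|[w]| = 18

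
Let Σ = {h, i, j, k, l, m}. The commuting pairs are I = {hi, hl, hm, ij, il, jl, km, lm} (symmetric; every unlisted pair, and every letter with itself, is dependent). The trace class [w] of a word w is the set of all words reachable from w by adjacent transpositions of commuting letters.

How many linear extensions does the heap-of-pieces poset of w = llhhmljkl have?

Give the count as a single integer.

105

#0=l has no predecessor
#1=l depends on [0:l]
#2=h has no predecessor
#3=h depends on [2:h]
#4=m has no predecessor
#5=l depends on [1:l]
#6=j depends on [3:h, 4:m]
#7=k depends on [5:l, 6:j]
#8=l depends on [7:k]
sources: [0:l, 2:h, 4:m]
N(rest) = Σ N(rest − s) over sources s of rest; N(one piece) = 1:
  size 1 → [8]=1
  size 2 → [7,8]=1
  size 3 → [5,7,8]=1  [6,7,8]=1
  size 4 → [1,5,7,8]=1  [3,6,7,8]=1  [4,6,7,8]=1  [5,6,7,8]=2
  size 5 → [0,1,5,7,8]=1  [1,5,6,7,8]=3  [2,3,6,7,8]=1  [3,4,6,7,8]=2  [3,5,6,7,8]=3  [4,5,6,7,8]=3
  size 6 → [0,1,5,6,7,8]=4  [1,3,5,6,7,8]=6  [1,4,5,6,7,8]=6  [2,3,4,6,7,8]=3  [2,3,5,6,7,8]=4  [3,4,5,6,7,8]=8
  size 7 → [0,1,3,5,6,7,8]=10  [0,1,4,5,6,7,8]=10  [1,2,3,5,6,7,8]=10  [1,3,4,5,6,7,8]=20  [2,3,4,5,6,7,8]=15
  first=0(l) contributes 45
  first=2(h) contributes 40
  first=4(m) contributes 20
|[w]| = 105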